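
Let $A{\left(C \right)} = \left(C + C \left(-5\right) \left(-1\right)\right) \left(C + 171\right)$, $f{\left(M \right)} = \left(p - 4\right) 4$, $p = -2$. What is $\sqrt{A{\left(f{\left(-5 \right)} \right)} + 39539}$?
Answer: $\sqrt{18371} \approx 135.54$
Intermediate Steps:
$f{\left(M \right)} = -24$ ($f{\left(M \right)} = \left(-2 - 4\right) 4 = \left(-6\right) 4 = -24$)
$A{\left(C \right)} = 6 C \left(171 + C\right)$ ($A{\left(C \right)} = \left(C + - 5 C \left(-1\right)\right) \left(171 + C\right) = \left(C + 5 C\right) \left(171 + C\right) = 6 C \left(171 + C\right)$)
$\sqrt{A{\left(f{\left(-5 \right)} \right)} + 39539} = \sqrt{6 \left(-24\right) \left(171 - 24\right) + 39539} = \sqrt{6 \left(-24\right) 147 + 39539} = \sqrt{-21168 + 39539} = \sqrt{18371}$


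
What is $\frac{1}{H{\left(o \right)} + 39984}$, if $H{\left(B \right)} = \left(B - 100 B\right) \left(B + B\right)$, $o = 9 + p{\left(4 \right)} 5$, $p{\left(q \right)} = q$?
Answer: $- \frac{1}{126534} \approx -7.903 \cdot 10^{-6}$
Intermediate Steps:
$o = 29$ ($o = 9 + 4 \cdot 5 = 9 + 20 = 29$)
$H{\left(B \right)} = - 198 B^{2}$ ($H{\left(B \right)} = - 99 B 2 B = - 198 B^{2}$)
$\frac{1}{H{\left(o \right)} + 39984} = \frac{1}{- 198 \cdot 29^{2} + 39984} = \frac{1}{\left(-198\right) 841 + 39984} = \frac{1}{-166518 + 39984} = \frac{1}{-126534} = - \frac{1}{126534}$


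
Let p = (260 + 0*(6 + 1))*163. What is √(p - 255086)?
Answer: 9*I*√2626 ≈ 461.2*I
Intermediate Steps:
p = 42380 (p = (260 + 0*7)*163 = (260 + 0)*163 = 260*163 = 42380)
√(p - 255086) = √(42380 - 255086) = √(-212706) = 9*I*√2626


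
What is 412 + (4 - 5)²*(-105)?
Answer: 307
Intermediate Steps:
412 + (4 - 5)²*(-105) = 412 + (-1)²*(-105) = 412 + 1*(-105) = 412 - 105 = 307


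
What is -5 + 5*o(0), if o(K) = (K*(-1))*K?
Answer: -5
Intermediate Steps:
o(K) = -K**2 (o(K) = (-K)*K = -K**2)
-5 + 5*o(0) = -5 + 5*(-1*0**2) = -5 + 5*(-1*0) = -5 + 5*0 = -5 + 0 = -5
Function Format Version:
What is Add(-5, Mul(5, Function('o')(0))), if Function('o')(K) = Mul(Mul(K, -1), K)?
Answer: -5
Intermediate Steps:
Function('o')(K) = Mul(-1, Pow(K, 2)) (Function('o')(K) = Mul(Mul(-1, K), K) = Mul(-1, Pow(K, 2)))
Add(-5, Mul(5, Function('o')(0))) = Add(-5, Mul(5, Mul(-1, Pow(0, 2)))) = Add(-5, Mul(5, Mul(-1, 0))) = Add(-5, Mul(5, 0)) = Add(-5, 0) = -5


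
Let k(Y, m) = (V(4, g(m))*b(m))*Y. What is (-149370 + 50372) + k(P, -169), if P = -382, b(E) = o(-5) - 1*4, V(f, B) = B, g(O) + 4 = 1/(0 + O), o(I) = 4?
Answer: -98998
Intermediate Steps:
g(O) = -4 + 1/O (g(O) = -4 + 1/(0 + O) = -4 + 1/O)
b(E) = 0 (b(E) = 4 - 1*4 = 4 - 4 = 0)
k(Y, m) = 0 (k(Y, m) = ((-4 + 1/m)*0)*Y = 0*Y = 0)
(-149370 + 50372) + k(P, -169) = (-149370 + 50372) + 0 = -98998 + 0 = -98998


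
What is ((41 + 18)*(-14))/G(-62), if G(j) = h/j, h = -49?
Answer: -7316/7 ≈ -1045.1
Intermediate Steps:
G(j) = -49/j
((41 + 18)*(-14))/G(-62) = ((41 + 18)*(-14))/((-49/(-62))) = (59*(-14))/((-49*(-1/62))) = -826/49/62 = -826*62/49 = -7316/7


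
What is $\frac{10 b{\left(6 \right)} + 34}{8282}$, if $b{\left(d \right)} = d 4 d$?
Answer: $\frac{737}{4141} \approx 0.17798$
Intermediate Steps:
$b{\left(d \right)} = 4 d^{2}$ ($b{\left(d \right)} = 4 d d = 4 d^{2}$)
$\frac{10 b{\left(6 \right)} + 34}{8282} = \frac{10 \cdot 4 \cdot 6^{2} + 34}{8282} = \left(10 \cdot 4 \cdot 36 + 34\right) \frac{1}{8282} = \left(10 \cdot 144 + 34\right) \frac{1}{8282} = \left(1440 + 34\right) \frac{1}{8282} = 1474 \cdot \frac{1}{8282} = \frac{737}{4141}$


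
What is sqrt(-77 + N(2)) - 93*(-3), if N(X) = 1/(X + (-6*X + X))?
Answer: 279 + I*sqrt(1234)/4 ≈ 279.0 + 8.7821*I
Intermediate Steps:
N(X) = -1/(4*X) (N(X) = 1/(X - 5*X) = 1/(-4*X) = -1/(4*X))
sqrt(-77 + N(2)) - 93*(-3) = sqrt(-77 - 1/4/2) - 93*(-3) = sqrt(-77 - 1/4*1/2) + 279 = sqrt(-77 - 1/8) + 279 = sqrt(-617/8) + 279 = I*sqrt(1234)/4 + 279 = 279 + I*sqrt(1234)/4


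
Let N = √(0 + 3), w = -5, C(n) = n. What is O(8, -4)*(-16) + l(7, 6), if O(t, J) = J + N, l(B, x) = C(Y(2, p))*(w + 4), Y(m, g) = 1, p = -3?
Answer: 63 - 16*√3 ≈ 35.287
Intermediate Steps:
N = √3 ≈ 1.7320
l(B, x) = -1 (l(B, x) = 1*(-5 + 4) = 1*(-1) = -1)
O(t, J) = J + √3
O(8, -4)*(-16) + l(7, 6) = (-4 + √3)*(-16) - 1 = (64 - 16*√3) - 1 = 63 - 16*√3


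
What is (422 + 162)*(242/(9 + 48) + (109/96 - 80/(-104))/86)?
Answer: 211771905/84968 ≈ 2492.4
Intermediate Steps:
(422 + 162)*(242/(9 + 48) + (109/96 - 80/(-104))/86) = 584*(242/57 + (109*(1/96) - 80*(-1/104))*(1/86)) = 584*(242*(1/57) + (109/96 + 10/13)*(1/86)) = 584*(242/57 + (2377/1248)*(1/86)) = 584*(242/57 + 2377/107328) = 584*(2900985/679744) = 211771905/84968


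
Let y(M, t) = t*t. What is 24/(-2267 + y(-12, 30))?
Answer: -24/1367 ≈ -0.017557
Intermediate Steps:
y(M, t) = t**2
24/(-2267 + y(-12, 30)) = 24/(-2267 + 30**2) = 24/(-2267 + 900) = 24/(-1367) = 24*(-1/1367) = -24/1367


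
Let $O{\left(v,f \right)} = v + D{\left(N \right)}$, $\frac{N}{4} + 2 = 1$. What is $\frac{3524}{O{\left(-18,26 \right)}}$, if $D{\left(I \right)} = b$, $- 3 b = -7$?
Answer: $- \frac{10572}{47} \approx -224.94$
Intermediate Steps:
$b = \frac{7}{3}$ ($b = \left(- \frac{1}{3}\right) \left(-7\right) = \frac{7}{3} \approx 2.3333$)
$N = -4$ ($N = -8 + 4 \cdot 1 = -8 + 4 = -4$)
$D{\left(I \right)} = \frac{7}{3}$
$O{\left(v,f \right)} = \frac{7}{3} + v$ ($O{\left(v,f \right)} = v + \frac{7}{3} = \frac{7}{3} + v$)
$\frac{3524}{O{\left(-18,26 \right)}} = \frac{3524}{\frac{7}{3} - 18} = \frac{3524}{- \frac{47}{3}} = 3524 \left(- \frac{3}{47}\right) = - \frac{10572}{47}$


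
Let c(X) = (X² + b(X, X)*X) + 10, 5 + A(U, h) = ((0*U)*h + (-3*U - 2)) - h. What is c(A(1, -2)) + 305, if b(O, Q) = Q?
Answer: 443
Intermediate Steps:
A(U, h) = -7 - h - 3*U (A(U, h) = -5 + (((0*U)*h + (-3*U - 2)) - h) = -5 + ((0*h + (-2 - 3*U)) - h) = -5 + ((0 + (-2 - 3*U)) - h) = -5 + ((-2 - 3*U) - h) = -5 + (-2 - h - 3*U) = -7 - h - 3*U)
c(X) = 10 + 2*X² (c(X) = (X² + X*X) + 10 = (X² + X²) + 10 = 2*X² + 10 = 10 + 2*X²)
c(A(1, -2)) + 305 = (10 + 2*(-7 - 1*(-2) - 3*1)²) + 305 = (10 + 2*(-7 + 2 - 3)²) + 305 = (10 + 2*(-8)²) + 305 = (10 + 2*64) + 305 = (10 + 128) + 305 = 138 + 305 = 443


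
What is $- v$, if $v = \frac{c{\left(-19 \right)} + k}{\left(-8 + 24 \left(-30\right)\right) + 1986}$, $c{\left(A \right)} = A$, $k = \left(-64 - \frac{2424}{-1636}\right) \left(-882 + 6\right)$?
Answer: $- \frac{605177}{13906} \approx -43.519$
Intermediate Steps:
$k = \frac{22399320}{409}$ ($k = \left(-64 - - \frac{606}{409}\right) \left(-876\right) = \left(-64 + \frac{606}{409}\right) \left(-876\right) = \left(- \frac{25570}{409}\right) \left(-876\right) = \frac{22399320}{409} \approx 54766.0$)
$v = \frac{605177}{13906}$ ($v = \frac{-19 + \frac{22399320}{409}}{\left(-8 + 24 \left(-30\right)\right) + 1986} = \frac{22391549}{409 \left(\left(-8 - 720\right) + 1986\right)} = \frac{22391549}{409 \left(-728 + 1986\right)} = \frac{22391549}{409 \cdot 1258} = \frac{22391549}{409} \cdot \frac{1}{1258} = \frac{605177}{13906} \approx 43.519$)
$- v = \left(-1\right) \frac{605177}{13906} = - \frac{605177}{13906}$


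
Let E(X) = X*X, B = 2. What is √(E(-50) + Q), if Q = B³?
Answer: 2*√627 ≈ 50.080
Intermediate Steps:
E(X) = X²
Q = 8 (Q = 2³ = 8)
√(E(-50) + Q) = √((-50)² + 8) = √(2500 + 8) = √2508 = 2*√627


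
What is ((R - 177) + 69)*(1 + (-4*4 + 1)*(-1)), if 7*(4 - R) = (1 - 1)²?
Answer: -1664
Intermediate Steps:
R = 4 (R = 4 - (1 - 1)²/7 = 4 - ⅐*0² = 4 - ⅐*0 = 4 + 0 = 4)
((R - 177) + 69)*(1 + (-4*4 + 1)*(-1)) = ((4 - 177) + 69)*(1 + (-4*4 + 1)*(-1)) = (-173 + 69)*(1 + (-16 + 1)*(-1)) = -104*(1 - 15*(-1)) = -104*(1 + 15) = -104*16 = -1664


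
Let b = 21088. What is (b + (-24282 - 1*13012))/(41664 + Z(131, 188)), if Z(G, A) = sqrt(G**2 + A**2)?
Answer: -675206784/1735836391 + 16206*sqrt(52505)/1735836391 ≈ -0.38684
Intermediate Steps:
Z(G, A) = sqrt(A**2 + G**2)
(b + (-24282 - 1*13012))/(41664 + Z(131, 188)) = (21088 + (-24282 - 1*13012))/(41664 + sqrt(188**2 + 131**2)) = (21088 + (-24282 - 13012))/(41664 + sqrt(35344 + 17161)) = (21088 - 37294)/(41664 + sqrt(52505)) = -16206/(41664 + sqrt(52505))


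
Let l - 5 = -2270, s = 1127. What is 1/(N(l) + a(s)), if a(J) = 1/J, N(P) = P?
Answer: -1127/2552654 ≈ -0.00044150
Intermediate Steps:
l = -2265 (l = 5 - 2270 = -2265)
1/(N(l) + a(s)) = 1/(-2265 + 1/1127) = 1/(-2552654/1127) = -1127/2552654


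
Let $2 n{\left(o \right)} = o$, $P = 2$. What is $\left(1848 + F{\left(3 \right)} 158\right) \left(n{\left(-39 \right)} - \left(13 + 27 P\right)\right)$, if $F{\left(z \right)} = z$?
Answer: $-200853$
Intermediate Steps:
$n{\left(o \right)} = \frac{o}{2}$
$\left(1848 + F{\left(3 \right)} 158\right) \left(n{\left(-39 \right)} - \left(13 + 27 P\right)\right) = \left(1848 + 3 \cdot 158\right) \left(\frac{1}{2} \left(-39\right) - 67\right) = \left(1848 + 474\right) \left(- \frac{39}{2} - 67\right) = 2322 \left(- \frac{39}{2} - 67\right) = 2322 \left(- \frac{173}{2}\right) = -200853$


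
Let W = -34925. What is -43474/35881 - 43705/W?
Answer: 9969931/250628785 ≈ 0.039780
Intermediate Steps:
-43474/35881 - 43705/W = -43474/35881 - 43705/(-34925) = -43474*1/35881 - 43705*(-1/34925) = -43474/35881 + 8741/6985 = 9969931/250628785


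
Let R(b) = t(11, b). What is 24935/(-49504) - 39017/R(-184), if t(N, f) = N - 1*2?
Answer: -1931721983/445536 ≈ -4335.7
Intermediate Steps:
t(N, f) = -2 + N (t(N, f) = N - 2 = -2 + N)
R(b) = 9 (R(b) = -2 + 11 = 9)
24935/(-49504) - 39017/R(-184) = 24935/(-49504) - 39017/9 = 24935*(-1/49504) - 39017*1/9 = -24935/49504 - 39017/9 = -1931721983/445536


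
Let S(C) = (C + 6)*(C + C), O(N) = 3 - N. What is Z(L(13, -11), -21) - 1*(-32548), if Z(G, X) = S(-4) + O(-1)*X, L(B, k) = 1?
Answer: 32448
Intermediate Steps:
S(C) = 2*C*(6 + C) (S(C) = (6 + C)*(2*C) = 2*C*(6 + C))
Z(G, X) = -16 + 4*X (Z(G, X) = 2*(-4)*(6 - 4) + (3 - 1*(-1))*X = 2*(-4)*2 + (3 + 1)*X = -16 + 4*X)
Z(L(13, -11), -21) - 1*(-32548) = (-16 + 4*(-21)) - 1*(-32548) = (-16 - 84) + 32548 = -100 + 32548 = 32448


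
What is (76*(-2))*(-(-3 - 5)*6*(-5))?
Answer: 36480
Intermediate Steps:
(76*(-2))*(-(-3 - 5)*6*(-5)) = -152*(-(-8)*6)*(-5) = -152*(-1*(-48))*(-5) = -7296*(-5) = -152*(-240) = 36480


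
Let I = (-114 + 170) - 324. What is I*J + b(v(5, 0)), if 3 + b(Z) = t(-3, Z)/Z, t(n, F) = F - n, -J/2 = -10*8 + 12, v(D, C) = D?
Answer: -182247/5 ≈ -36449.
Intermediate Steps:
I = -268 (I = 56 - 324 = -268)
J = 136 (J = -2*(-10*8 + 12) = -2*(-80 + 12) = -2*(-68) = 136)
b(Z) = -3 + (3 + Z)/Z (b(Z) = -3 + (Z - 1*(-3))/Z = -3 + (Z + 3)/Z = -3 + (3 + Z)/Z)
I*J + b(v(5, 0)) = -268*136 + (-2 + 3/5) = -36448 + (-2 + 3*(⅕)) = -36448 + (-2 + ⅗) = -36448 - 7/5 = -182247/5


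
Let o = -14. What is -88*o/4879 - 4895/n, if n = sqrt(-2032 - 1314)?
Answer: 176/697 + 4895*I*sqrt(3346)/3346 ≈ 0.25251 + 84.623*I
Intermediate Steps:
n = I*sqrt(3346) (n = sqrt(-3346) = I*sqrt(3346) ≈ 57.845*I)
-88*o/4879 - 4895/n = -88*(-14)/4879 - 4895*(-I*sqrt(3346)/3346) = 1232*(1/4879) - (-4895)*I*sqrt(3346)/3346 = 176/697 + 4895*I*sqrt(3346)/3346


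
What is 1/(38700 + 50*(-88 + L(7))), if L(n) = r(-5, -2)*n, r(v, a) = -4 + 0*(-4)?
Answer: 1/32900 ≈ 3.0395e-5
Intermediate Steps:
r(v, a) = -4 (r(v, a) = -4 + 0 = -4)
L(n) = -4*n
1/(38700 + 50*(-88 + L(7))) = 1/(38700 + 50*(-88 - 4*7)) = 1/(38700 + 50*(-88 - 28)) = 1/(38700 + 50*(-116)) = 1/(38700 - 5800) = 1/32900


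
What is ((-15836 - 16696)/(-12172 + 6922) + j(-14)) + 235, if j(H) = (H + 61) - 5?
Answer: 247797/875 ≈ 283.20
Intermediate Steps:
j(H) = 56 + H (j(H) = (61 + H) - 5 = 56 + H)
((-15836 - 16696)/(-12172 + 6922) + j(-14)) + 235 = ((-15836 - 16696)/(-12172 + 6922) + (56 - 14)) + 235 = (-32532/(-5250) + 42) + 235 = (-32532*(-1/5250) + 42) + 235 = (5422/875 + 42) + 235 = 42172/875 + 235 = 247797/875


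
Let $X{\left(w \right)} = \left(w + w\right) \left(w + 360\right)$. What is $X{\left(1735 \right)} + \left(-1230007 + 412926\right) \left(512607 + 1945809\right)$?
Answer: $-2008717734046$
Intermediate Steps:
$X{\left(w \right)} = 2 w \left(360 + w\right)$
$X{\left(1735 \right)} + \left(-1230007 + 412926\right) \left(512607 + 1945809\right) = 2 \cdot 1735 \left(360 + 1735\right) + \left(-1230007 + 412926\right) \left(512607 + 1945809\right) = 2 \cdot 1735 \cdot 2095 - 2008725003696 = 7269650 - 2008725003696 = -2008717734046$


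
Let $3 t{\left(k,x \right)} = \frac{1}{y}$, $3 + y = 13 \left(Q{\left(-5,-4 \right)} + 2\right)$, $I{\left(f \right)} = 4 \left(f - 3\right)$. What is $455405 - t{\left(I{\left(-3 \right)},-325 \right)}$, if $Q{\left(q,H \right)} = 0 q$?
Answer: $\frac{31422944}{69} \approx 4.5541 \cdot 10^{5}$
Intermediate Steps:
$Q{\left(q,H \right)} = 0$
$I{\left(f \right)} = -12 + 4 f$ ($I{\left(f \right)} = 4 \left(-3 + f\right) = -12 + 4 f$)
$y = 23$ ($y = -3 + 13 \left(0 + 2\right) = -3 + 13 \cdot 2 = -3 + 26 = 23$)
$t{\left(k,x \right)} = \frac{1}{69}$ ($t{\left(k,x \right)} = \frac{1}{3 \cdot 23} = \frac{1}{3} \cdot \frac{1}{23} = \frac{1}{69}$)
$455405 - t{\left(I{\left(-3 \right)},-325 \right)} = 455405 - \frac{1}{69} = \frac{31422944}{69}$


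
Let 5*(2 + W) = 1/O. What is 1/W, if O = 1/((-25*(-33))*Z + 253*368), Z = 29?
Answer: 5/117019 ≈ 4.2728e-5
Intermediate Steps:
O = 1/117029 (O = 1/(-25*(-33)*29 + 253*368) = 1/(825*29 + 93104) = 1/(23925 + 93104) = 1/117029 ≈ 8.5449e-6)
W = 117019/5 (W = -2 + 1/(5*(1/117029)) = -2 + (⅕)*117029 = -2 + 117029/5 = 117019/5 ≈ 23404.)
1/W = 1/(117019/5) = 5/117019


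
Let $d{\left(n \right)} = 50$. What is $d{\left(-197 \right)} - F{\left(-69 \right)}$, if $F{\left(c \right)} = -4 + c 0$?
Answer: $54$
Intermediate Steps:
$F{\left(c \right)} = -4$ ($F{\left(c \right)} = -4 + 0 = -4$)
$d{\left(-197 \right)} - F{\left(-69 \right)} = 50 - -4 = 50 + 4 = 54$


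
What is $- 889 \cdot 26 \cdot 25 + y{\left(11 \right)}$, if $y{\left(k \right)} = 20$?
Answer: $-577830$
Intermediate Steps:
$- 889 \cdot 26 \cdot 25 + y{\left(11 \right)} = - 889 \cdot 26 \cdot 25 + 20 = \left(-889\right) 650 + 20 = -577850 + 20 = -577830$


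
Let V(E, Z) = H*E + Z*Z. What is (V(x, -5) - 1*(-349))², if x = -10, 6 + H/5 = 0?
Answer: 454276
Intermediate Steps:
H = -30 (H = -30 + 5*0 = -30 + 0 = -30)
V(E, Z) = Z² - 30*E (V(E, Z) = -30*E + Z*Z = -30*E + Z² = Z² - 30*E)
(V(x, -5) - 1*(-349))² = (((-5)² - 30*(-10)) - 1*(-349))² = ((25 + 300) + 349)² = (325 + 349)² = 674² = 454276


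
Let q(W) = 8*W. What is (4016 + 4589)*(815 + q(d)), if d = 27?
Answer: 8871755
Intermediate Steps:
(4016 + 4589)*(815 + q(d)) = (4016 + 4589)*(815 + 8*27) = 8605*(815 + 216) = 8605*1031 = 8871755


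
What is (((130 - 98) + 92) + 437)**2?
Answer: 314721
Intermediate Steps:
(((130 - 98) + 92) + 437)**2 = ((32 + 92) + 437)**2 = (124 + 437)**2 = 561**2 = 314721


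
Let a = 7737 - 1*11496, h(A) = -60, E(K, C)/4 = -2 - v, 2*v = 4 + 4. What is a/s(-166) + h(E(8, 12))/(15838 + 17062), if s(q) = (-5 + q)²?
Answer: -2090426/16033815 ≈ -0.13038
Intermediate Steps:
v = 4 (v = (4 + 4)/2 = (½)*8 = 4)
E(K, C) = -24 (E(K, C) = 4*(-2 - 1*4) = 4*(-2 - 4) = 4*(-6) = -24)
a = -3759 (a = 7737 - 11496 = -3759)
a/s(-166) + h(E(8, 12))/(15838 + 17062) = -3759/(-5 - 166)² - 60/(15838 + 17062) = -3759/((-171)²) - 60/32900 = -3759/29241 - 60*1/32900 = -3759*1/29241 - 3/1645 = -1253/9747 - 3/1645 = -2090426/16033815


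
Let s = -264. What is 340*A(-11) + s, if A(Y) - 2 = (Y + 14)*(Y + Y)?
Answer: -22024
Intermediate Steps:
A(Y) = 2 + 2*Y*(14 + Y) (A(Y) = 2 + (Y + 14)*(Y + Y) = 2 + (14 + Y)*(2*Y) = 2 + 2*Y*(14 + Y))
340*A(-11) + s = 340*(2 + 2*(-11)² + 28*(-11)) - 264 = 340*(2 + 2*121 - 308) - 264 = 340*(2 + 242 - 308) - 264 = 340*(-64) - 264 = -21760 - 264 = -22024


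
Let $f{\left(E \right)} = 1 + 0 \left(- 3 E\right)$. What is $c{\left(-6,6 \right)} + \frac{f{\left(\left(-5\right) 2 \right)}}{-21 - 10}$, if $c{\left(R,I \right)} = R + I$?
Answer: $- \frac{1}{31} \approx -0.032258$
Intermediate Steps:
$c{\left(R,I \right)} = I + R$
$f{\left(E \right)} = 1$ ($f{\left(E \right)} = 1 + 0 = 1$)
$c{\left(-6,6 \right)} + \frac{f{\left(\left(-5\right) 2 \right)}}{-21 - 10} = \left(6 - 6\right) + 1 \frac{1}{-21 - 10} = 0 + 1 \frac{1}{-31} = 0 + 1 \left(- \frac{1}{31}\right) = 0 - \frac{1}{31} = - \frac{1}{31}$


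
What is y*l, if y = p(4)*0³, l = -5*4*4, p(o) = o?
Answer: 0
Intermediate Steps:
l = -80 (l = -20*4 = -80)
y = 0 (y = 4*0³ = 4*0 = 0)
y*l = 0*(-80) = 0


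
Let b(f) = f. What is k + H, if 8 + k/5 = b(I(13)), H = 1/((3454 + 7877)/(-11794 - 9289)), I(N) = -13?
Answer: -1210838/11331 ≈ -106.86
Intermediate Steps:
H = -21083/11331 (H = 1/(11331/(-21083)) = 1/(11331*(-1/21083)) = 1/(-11331/21083) = -21083/11331 ≈ -1.8606)
k = -105 (k = -40 + 5*(-13) = -40 - 65 = -105)
k + H = -105 - 21083/11331 = -1210838/11331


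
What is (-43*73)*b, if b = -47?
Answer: 147533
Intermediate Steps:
(-43*73)*b = -43*73*(-47) = -3139*(-47) = 147533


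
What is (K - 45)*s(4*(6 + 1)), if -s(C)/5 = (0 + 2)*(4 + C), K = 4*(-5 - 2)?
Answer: 23360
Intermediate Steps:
K = -28 (K = 4*(-7) = -28)
s(C) = -40 - 10*C (s(C) = -5*(0 + 2)*(4 + C) = -10*(4 + C) = -5*(8 + 2*C) = -40 - 10*C)
(K - 45)*s(4*(6 + 1)) = (-28 - 45)*(-40 - 40*(6 + 1)) = -73*(-40 - 40*7) = -73*(-40 - 10*28) = -73*(-40 - 280) = -73*(-320) = 23360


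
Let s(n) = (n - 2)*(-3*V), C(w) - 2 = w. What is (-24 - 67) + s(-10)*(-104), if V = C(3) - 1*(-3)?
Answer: -30043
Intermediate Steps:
C(w) = 2 + w
V = 8 (V = (2 + 3) - 1*(-3) = 5 + 3 = 8)
s(n) = 48 - 24*n (s(n) = (n - 2)*(-3*8) = (-2 + n)*(-24) = 48 - 24*n)
(-24 - 67) + s(-10)*(-104) = (-24 - 67) + (48 - 24*(-10))*(-104) = -91 + (48 + 240)*(-104) = -91 + 288*(-104) = -91 - 29952 = -30043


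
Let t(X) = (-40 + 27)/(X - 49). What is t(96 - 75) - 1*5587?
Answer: -156423/28 ≈ -5586.5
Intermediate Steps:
t(X) = -13/(-49 + X)
t(96 - 75) - 1*5587 = -13/(-49 + (96 - 75)) - 1*5587 = -13/(-49 + 21) - 5587 = -13/(-28) - 5587 = -13*(-1/28) - 5587 = 13/28 - 5587 = -156423/28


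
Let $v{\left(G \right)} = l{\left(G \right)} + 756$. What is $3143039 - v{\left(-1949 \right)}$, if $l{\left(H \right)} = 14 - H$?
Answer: $3140320$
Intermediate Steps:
$v{\left(G \right)} = 770 - G$ ($v{\left(G \right)} = \left(14 - G\right) + 756 = 770 - G$)
$3143039 - v{\left(-1949 \right)} = 3143039 - \left(770 - -1949\right) = 3143039 - \left(770 + 1949\right) = 3143039 - 2719 = 3140320$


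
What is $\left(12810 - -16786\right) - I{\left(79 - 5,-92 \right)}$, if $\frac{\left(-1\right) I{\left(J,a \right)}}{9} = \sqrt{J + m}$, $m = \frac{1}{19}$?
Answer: $29596 + \frac{9 \sqrt{26733}}{19} \approx 29673.0$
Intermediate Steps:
$m = \frac{1}{19} \approx 0.052632$
$I{\left(J,a \right)} = - 9 \sqrt{\frac{1}{19} + J}$ ($I{\left(J,a \right)} = - 9 \sqrt{J + \frac{1}{19}} = - 9 \sqrt{\frac{1}{19} + J}$)
$\left(12810 - -16786\right) - I{\left(79 - 5,-92 \right)} = \left(12810 - -16786\right) - - \frac{9 \sqrt{19 + 361 \left(79 - 5\right)}}{19} = \left(12810 + 16786\right) - - \frac{9 \sqrt{19 + 361 \left(79 - 5\right)}}{19} = 29596 - - \frac{9 \sqrt{19 + 361 \cdot 74}}{19} = 29596 - - \frac{9 \sqrt{19 + 26714}}{19} = 29596 - - \frac{9 \sqrt{26733}}{19} = 29596 + \frac{9 \sqrt{26733}}{19}$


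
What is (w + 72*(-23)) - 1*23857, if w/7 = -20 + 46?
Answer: -25331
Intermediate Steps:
w = 182 (w = 7*(-20 + 46) = 7*26 = 182)
(w + 72*(-23)) - 1*23857 = (182 + 72*(-23)) - 1*23857 = (182 - 1656) - 23857 = -1474 - 23857 = -25331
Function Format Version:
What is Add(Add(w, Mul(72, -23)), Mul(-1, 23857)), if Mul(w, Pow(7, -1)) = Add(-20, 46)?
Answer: -25331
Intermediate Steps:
w = 182 (w = Mul(7, Add(-20, 46)) = Mul(7, 26) = 182)
Add(Add(w, Mul(72, -23)), Mul(-1, 23857)) = Add(Add(182, Mul(72, -23)), Mul(-1, 23857)) = Add(Add(182, -1656), -23857) = Add(-1474, -23857) = -25331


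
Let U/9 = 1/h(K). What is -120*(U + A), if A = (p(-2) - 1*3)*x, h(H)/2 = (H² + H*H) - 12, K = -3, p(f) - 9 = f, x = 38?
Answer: -18330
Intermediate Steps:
p(f) = 9 + f
h(H) = -24 + 4*H² (h(H) = 2*((H² + H*H) - 12) = 2*((H² + H²) - 12) = 2*(2*H² - 12) = 2*(-12 + 2*H²) = -24 + 4*H²)
A = 152 (A = ((9 - 2) - 1*3)*38 = (7 - 3)*38 = 4*38 = 152)
U = ¾ (U = 9/(-24 + 4*(-3)²) = 9/(-24 + 4*9) = 9/(-24 + 36) = 9/12 = 9*(1/12) = ¾ ≈ 0.75000)
-120*(U + A) = -120*(¾ + 152) = -120*611/4 = -18330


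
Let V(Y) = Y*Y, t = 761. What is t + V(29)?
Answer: 1602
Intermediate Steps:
V(Y) = Y²
t + V(29) = 761 + 29² = 761 + 841 = 1602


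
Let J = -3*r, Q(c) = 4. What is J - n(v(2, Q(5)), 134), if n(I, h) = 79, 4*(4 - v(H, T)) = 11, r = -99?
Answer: 218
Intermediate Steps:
v(H, T) = 5/4 (v(H, T) = 4 - 1/4*11 = 4 - 11/4 = 5/4)
J = 297 (J = -3*(-99) = 297)
J - n(v(2, Q(5)), 134) = 297 - 1*79 = 297 - 79 = 218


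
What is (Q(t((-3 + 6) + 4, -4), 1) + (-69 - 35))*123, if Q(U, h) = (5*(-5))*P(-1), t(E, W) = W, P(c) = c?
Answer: -9717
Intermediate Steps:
Q(U, h) = 25 (Q(U, h) = (5*(-5))*(-1) = -25*(-1) = 25)
(Q(t((-3 + 6) + 4, -4), 1) + (-69 - 35))*123 = (25 + (-69 - 35))*123 = (25 - 104)*123 = -79*123 = -9717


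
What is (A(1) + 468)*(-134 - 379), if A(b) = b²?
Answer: -240597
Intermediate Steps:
(A(1) + 468)*(-134 - 379) = (1² + 468)*(-134 - 379) = (1 + 468)*(-513) = 469*(-513) = -240597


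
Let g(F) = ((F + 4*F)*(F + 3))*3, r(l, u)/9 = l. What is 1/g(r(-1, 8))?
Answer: 1/810 ≈ 0.0012346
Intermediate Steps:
r(l, u) = 9*l
g(F) = 15*F*(3 + F) (g(F) = ((5*F)*(3 + F))*3 = (5*F*(3 + F))*3 = 15*F*(3 + F))
1/g(r(-1, 8)) = 1/(15*(9*(-1))*(3 + 9*(-1))) = 1/(15*(-9)*(3 - 9)) = 1/(15*(-9)*(-6)) = 1/810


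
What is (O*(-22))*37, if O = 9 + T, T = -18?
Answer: 7326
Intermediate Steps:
O = -9 (O = 9 - 18 = -9)
(O*(-22))*37 = -9*(-22)*37 = 198*37 = 7326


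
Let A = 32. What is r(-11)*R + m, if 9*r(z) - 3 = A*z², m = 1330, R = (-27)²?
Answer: 315205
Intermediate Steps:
R = 729
r(z) = ⅓ + 32*z²/9 (r(z) = ⅓ + (32*z²)/9 = ⅓ + 32*z²/9)
r(-11)*R + m = (⅓ + (32/9)*(-11)²)*729 + 1330 = (⅓ + (32/9)*121)*729 + 1330 = (⅓ + 3872/9)*729 + 1330 = (3875/9)*729 + 1330 = 313875 + 1330 = 315205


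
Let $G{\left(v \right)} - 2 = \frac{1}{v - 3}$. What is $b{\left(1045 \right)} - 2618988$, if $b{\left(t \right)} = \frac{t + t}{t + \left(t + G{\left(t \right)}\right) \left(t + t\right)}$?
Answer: $- \frac{1429307462503}{545748} \approx -2.619 \cdot 10^{6}$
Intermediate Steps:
$G{\left(v \right)} = 2 + \frac{1}{-3 + v}$ ($G{\left(v \right)} = 2 + \frac{1}{v - 3} = 2 + \frac{1}{-3 + v}$)
$b{\left(t \right)} = \frac{2 t}{t + 2 t \left(t + \frac{-5 + 2 t}{-3 + t}\right)}$ ($b{\left(t \right)} = \frac{t + t}{t + \left(t + \frac{-5 + 2 t}{-3 + t}\right) \left(t + t\right)} = \frac{2 t}{t + \left(t + \frac{-5 + 2 t}{-3 + t}\right) 2 t} = \frac{2 t}{t + 2 t \left(t + \frac{-5 + 2 t}{-3 + t}\right)}$)
$b{\left(1045 \right)} - 2618988 = \frac{2 \left(-3 + 1045\right)}{-13 - 1045 + 2 \cdot 1045^{2}} - 2618988 = 2 \frac{1}{-13 - 1045 + 2 \cdot 1092025} \cdot 1042 - 2618988 = 2 \frac{1}{-13 - 1045 + 2184050} \cdot 1042 - 2618988 = 2 \cdot \frac{1}{2182992} \cdot 1042 - 2618988 = \frac{521}{545748} - 2618988 = - \frac{1429307462503}{545748}$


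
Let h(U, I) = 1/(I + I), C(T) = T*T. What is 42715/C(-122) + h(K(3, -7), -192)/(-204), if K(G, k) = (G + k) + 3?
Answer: 836534281/291488256 ≈ 2.8699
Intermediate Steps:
C(T) = T²
K(G, k) = 3 + G + k
h(U, I) = 1/(2*I)
42715/C(-122) + h(K(3, -7), -192)/(-204) = 42715/((-122)²) + ((½)/(-192))/(-204) = 42715/14884 + ((½)*(-1/192))*(-1/204) = 42715*(1/14884) - 1/384*(-1/204) = 42715/14884 + 1/78336 = 836534281/291488256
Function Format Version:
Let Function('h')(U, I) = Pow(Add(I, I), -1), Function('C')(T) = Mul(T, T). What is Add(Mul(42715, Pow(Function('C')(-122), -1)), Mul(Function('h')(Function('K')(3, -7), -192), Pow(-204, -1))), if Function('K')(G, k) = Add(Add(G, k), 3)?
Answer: Rational(836534281, 291488256) ≈ 2.8699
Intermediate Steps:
Function('C')(T) = Pow(T, 2)
Function('K')(G, k) = Add(3, G, k)
Function('h')(U, I) = Mul(Rational(1, 2), Pow(I, -1)) (Function('h')(U, I) = Pow(Mul(2, I), -1) = Mul(Rational(1, 2), Pow(I, -1)))
Add(Mul(42715, Pow(Function('C')(-122), -1)), Mul(Function('h')(Function('K')(3, -7), -192), Pow(-204, -1))) = Add(Mul(42715, Pow(Pow(-122, 2), -1)), Mul(Mul(Rational(1, 2), Pow(-192, -1)), Pow(-204, -1))) = Add(Mul(42715, Pow(14884, -1)), Mul(Mul(Rational(1, 2), Rational(-1, 192)), Rational(-1, 204))) = Add(Mul(42715, Rational(1, 14884)), Mul(Rational(-1, 384), Rational(-1, 204))) = Add(Rational(42715, 14884), Rational(1, 78336)) = Rational(836534281, 291488256)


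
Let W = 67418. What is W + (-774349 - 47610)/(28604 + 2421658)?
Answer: 165190941557/2450262 ≈ 67418.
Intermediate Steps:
W + (-774349 - 47610)/(28604 + 2421658) = 67418 + (-774349 - 47610)/(28604 + 2421658) = 67418 - 821959/2450262 = 165190941557/2450262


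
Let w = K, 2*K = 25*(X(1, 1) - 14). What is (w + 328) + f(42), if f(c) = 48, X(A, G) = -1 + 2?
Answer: 427/2 ≈ 213.50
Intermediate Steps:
X(A, G) = 1
K = -325/2 (K = (25*(1 - 14))/2 = (25*(-13))/2 = (½)*(-325) = -325/2 ≈ -162.50)
w = -325/2 ≈ -162.50
(w + 328) + f(42) = (-325/2 + 328) + 48 = 331/2 + 48 = 427/2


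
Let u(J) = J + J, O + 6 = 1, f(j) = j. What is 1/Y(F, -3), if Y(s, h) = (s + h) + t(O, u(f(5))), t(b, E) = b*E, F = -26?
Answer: -1/79 ≈ -0.012658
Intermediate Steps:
O = -5 (O = -6 + 1 = -5)
u(J) = 2*J
t(b, E) = E*b
Y(s, h) = -50 + h + s (Y(s, h) = (s + h) + (2*5)*(-5) = (h + s) + 10*(-5) = (h + s) - 50 = -50 + h + s)
1/Y(F, -3) = 1/(-50 - 3 - 26) = 1/(-79) = -1/79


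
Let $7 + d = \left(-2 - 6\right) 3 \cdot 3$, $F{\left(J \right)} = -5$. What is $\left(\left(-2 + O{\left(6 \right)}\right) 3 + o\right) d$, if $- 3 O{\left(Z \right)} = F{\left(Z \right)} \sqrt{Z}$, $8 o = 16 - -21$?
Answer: $\frac{869}{8} - 395 \sqrt{6} \approx -858.92$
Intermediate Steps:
$d = -79$ ($d = -7 + \left(-2 - 6\right) 3 \cdot 3 = -7 + \left(-8\right) 3 \cdot 3 = -7 - 72 = -79$)
$o = \frac{37}{8}$ ($o = \frac{16 - -21}{8} = \frac{16 + 21}{8} = \frac{1}{8} \cdot 37 = \frac{37}{8} \approx 4.625$)
$O{\left(Z \right)} = \frac{5 \sqrt{Z}}{3}$ ($O{\left(Z \right)} = - \frac{\left(-5\right) \sqrt{Z}}{3} = \frac{5 \sqrt{Z}}{3}$)
$\left(\left(-2 + O{\left(6 \right)}\right) 3 + o\right) d = \left(\left(-2 + \frac{5 \sqrt{6}}{3}\right) 3 + \frac{37}{8}\right) \left(-79\right) = \left(\left(-6 + 5 \sqrt{6}\right) + \frac{37}{8}\right) \left(-79\right) = \left(- \frac{11}{8} + 5 \sqrt{6}\right) \left(-79\right) = \frac{869}{8} - 395 \sqrt{6}$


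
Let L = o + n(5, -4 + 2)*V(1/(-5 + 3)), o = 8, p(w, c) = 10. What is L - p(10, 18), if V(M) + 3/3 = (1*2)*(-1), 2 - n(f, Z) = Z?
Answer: -14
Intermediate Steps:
n(f, Z) = 2 - Z
V(M) = -3 (V(M) = -1 + (1*2)*(-1) = -1 + 2*(-1) = -1 - 2 = -3)
L = -4 (L = 8 + (2 - (-4 + 2))*(-3) = 8 + (2 - 1*(-2))*(-3) = 8 + (2 + 2)*(-3) = 8 + 4*(-3) = 8 - 12 = -4)
L - p(10, 18) = -4 - 1*10 = -4 - 10 = -14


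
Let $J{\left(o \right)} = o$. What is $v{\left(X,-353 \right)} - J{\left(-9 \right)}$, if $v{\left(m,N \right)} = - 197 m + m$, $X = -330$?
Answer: $64689$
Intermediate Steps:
$v{\left(m,N \right)} = - 196 m$
$v{\left(X,-353 \right)} - J{\left(-9 \right)} = \left(-196\right) \left(-330\right) - -9 = 64680 + 9 = 64689$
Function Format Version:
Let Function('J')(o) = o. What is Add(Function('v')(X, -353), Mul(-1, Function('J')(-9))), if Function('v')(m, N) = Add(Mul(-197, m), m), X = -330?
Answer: 64689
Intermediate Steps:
Function('v')(m, N) = Mul(-196, m)
Add(Function('v')(X, -353), Mul(-1, Function('J')(-9))) = Add(Mul(-196, -330), Mul(-1, -9)) = Add(64680, 9) = 64689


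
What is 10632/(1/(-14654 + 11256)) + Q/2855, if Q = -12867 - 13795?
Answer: -103144141942/2855 ≈ -3.6128e+7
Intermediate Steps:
Q = -26662
10632/(1/(-14654 + 11256)) + Q/2855 = 10632/(1/(-14654 + 11256)) - 26662/2855 = 10632/(1/(-3398)) - 26662*1/2855 = 10632/(-1/3398) - 26662/2855 = 10632*(-3398) - 26662/2855 = -36127536 - 26662/2855 = -103144141942/2855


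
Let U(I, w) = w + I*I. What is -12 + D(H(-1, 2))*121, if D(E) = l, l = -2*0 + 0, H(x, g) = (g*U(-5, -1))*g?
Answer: -12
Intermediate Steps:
U(I, w) = w + I²
H(x, g) = 24*g² (H(x, g) = (g*(-1 + (-5)²))*g = (g*(-1 + 25))*g = (g*24)*g = (24*g)*g = 24*g²)
l = 0 (l = 0 + 0 = 0)
D(E) = 0
-12 + D(H(-1, 2))*121 = -12 + 0*121 = -12 + 0 = -12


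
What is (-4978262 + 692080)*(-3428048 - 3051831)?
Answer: 27773940731978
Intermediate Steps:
(-4978262 + 692080)*(-3428048 - 3051831) = -4286182*(-6479879) = 27773940731978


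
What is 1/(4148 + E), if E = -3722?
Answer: 1/426 ≈ 0.0023474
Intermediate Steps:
1/(4148 + E) = 1/(4148 - 3722) = 1/426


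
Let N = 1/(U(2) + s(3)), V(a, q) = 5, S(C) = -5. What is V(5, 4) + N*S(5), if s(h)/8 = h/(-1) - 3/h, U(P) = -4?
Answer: 185/36 ≈ 5.1389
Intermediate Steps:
s(h) = -24/h - 8*h (s(h) = 8*(h/(-1) - 3/h) = 8*(h*(-1) - 3/h) = 8*(-h - 3/h) = -24/h - 8*h)
N = -1/36 (N = 1/(-4 + (-24/3 - 8*3)) = 1/(-4 + (-24*⅓ - 24)) = 1/(-4 + (-8 - 24)) = 1/(-4 - 32) = 1/(-36) = -1/36 ≈ -0.027778)
V(5, 4) + N*S(5) = 5 - 1/36*(-5) = 5 + 5/36 = 185/36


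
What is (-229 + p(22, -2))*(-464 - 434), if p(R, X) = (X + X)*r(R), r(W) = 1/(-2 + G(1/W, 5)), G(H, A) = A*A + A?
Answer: 1440392/7 ≈ 2.0577e+5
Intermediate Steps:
G(H, A) = A + A**2 (G(H, A) = A**2 + A = A + A**2)
r(W) = 1/28 (r(W) = 1/(-2 + 5*(1 + 5)) = 1/(-2 + 5*6) = 1/(-2 + 30) = 1/28)
p(R, X) = X/14 (p(R, X) = (X + X)*(1/28) = (2*X)*(1/28) = X/14)
(-229 + p(22, -2))*(-464 - 434) = (-229 + (1/14)*(-2))*(-464 - 434) = (-229 - 1/7)*(-898) = -1604/7*(-898) = 1440392/7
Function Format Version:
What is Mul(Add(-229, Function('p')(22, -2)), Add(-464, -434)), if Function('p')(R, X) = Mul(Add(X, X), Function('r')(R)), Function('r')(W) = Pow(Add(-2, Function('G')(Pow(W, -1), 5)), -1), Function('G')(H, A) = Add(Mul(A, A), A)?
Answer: Rational(1440392, 7) ≈ 2.0577e+5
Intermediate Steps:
Function('G')(H, A) = Add(A, Pow(A, 2)) (Function('G')(H, A) = Add(Pow(A, 2), A) = Add(A, Pow(A, 2)))
Function('r')(W) = Rational(1, 28) (Function('r')(W) = Pow(Add(-2, Mul(5, Add(1, 5))), -1) = Pow(Add(-2, Mul(5, 6)), -1) = Pow(Add(-2, 30), -1) = Pow(28, -1) = Rational(1, 28))
Function('p')(R, X) = Mul(Rational(1, 14), X) (Function('p')(R, X) = Mul(Add(X, X), Rational(1, 28)) = Mul(Mul(2, X), Rational(1, 28)) = Mul(Rational(1, 14), X))
Mul(Add(-229, Function('p')(22, -2)), Add(-464, -434)) = Mul(Add(-229, Mul(Rational(1, 14), -2)), Add(-464, -434)) = Mul(Add(-229, Rational(-1, 7)), -898) = Mul(Rational(-1604, 7), -898) = Rational(1440392, 7)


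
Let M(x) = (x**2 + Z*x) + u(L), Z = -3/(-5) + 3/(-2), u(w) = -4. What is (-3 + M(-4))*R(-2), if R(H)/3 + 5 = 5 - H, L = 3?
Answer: 378/5 ≈ 75.600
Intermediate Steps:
Z = -9/10 (Z = -3*(-1/5) + 3*(-1/2) = 3/5 - 3/2 = -9/10 ≈ -0.90000)
R(H) = -3*H (R(H) = -15 + 3*(5 - H) = -15 + (15 - 3*H) = -3*H)
M(x) = -4 + x**2 - 9*x/10 (M(x) = (x**2 - 9*x/10) - 4 = -4 + x**2 - 9*x/10)
(-3 + M(-4))*R(-2) = (-3 + (-4 + (-4)**2 - 9/10*(-4)))*(-3*(-2)) = (-3 + (-4 + 16 + 18/5))*6 = (-3 + 78/5)*6 = (63/5)*6 = 378/5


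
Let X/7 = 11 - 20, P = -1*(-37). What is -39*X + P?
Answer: 2494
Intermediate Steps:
P = 37
X = -63 (X = 7*(11 - 20) = 7*(-9) = -63)
-39*X + P = -39*(-63) + 37 = 2457 + 37 = 2494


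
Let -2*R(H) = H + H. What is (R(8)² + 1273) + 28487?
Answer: 29824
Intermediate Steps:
R(H) = -H (R(H) = -(H + H)/2 = -H)
(R(8)² + 1273) + 28487 = ((-1*8)² + 1273) + 28487 = ((-8)² + 1273) + 28487 = (64 + 1273) + 28487 = 1337 + 28487 = 29824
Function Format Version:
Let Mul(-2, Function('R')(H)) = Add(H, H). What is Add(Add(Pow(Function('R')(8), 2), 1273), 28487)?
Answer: 29824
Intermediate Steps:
Function('R')(H) = Mul(-1, H) (Function('R')(H) = Mul(Rational(-1, 2), Add(H, H)) = Mul(Rational(-1, 2), Mul(2, H)) = Mul(-1, H))
Add(Add(Pow(Function('R')(8), 2), 1273), 28487) = Add(Add(Pow(Mul(-1, 8), 2), 1273), 28487) = Add(Add(Pow(-8, 2), 1273), 28487) = Add(Add(64, 1273), 28487) = Add(1337, 28487) = 29824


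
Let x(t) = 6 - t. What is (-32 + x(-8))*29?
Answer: -522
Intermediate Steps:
(-32 + x(-8))*29 = (-32 + (6 - 1*(-8)))*29 = (-32 + (6 + 8))*29 = (-32 + 14)*29 = -18*29 = -522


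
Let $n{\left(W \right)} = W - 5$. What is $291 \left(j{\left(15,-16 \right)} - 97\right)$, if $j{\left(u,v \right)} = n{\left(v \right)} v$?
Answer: $69549$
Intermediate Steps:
$n{\left(W \right)} = -5 + W$ ($n{\left(W \right)} = W - 5 = -5 + W$)
$j{\left(u,v \right)} = v \left(-5 + v\right)$ ($j{\left(u,v \right)} = \left(-5 + v\right) v = v \left(-5 + v\right)$)
$291 \left(j{\left(15,-16 \right)} - 97\right) = 291 \left(- 16 \left(-5 - 16\right) - 97\right) = 291 \left(\left(-16\right) \left(-21\right) - 97\right) = 291 \left(336 - 97\right) = 291 \cdot 239 = 69549$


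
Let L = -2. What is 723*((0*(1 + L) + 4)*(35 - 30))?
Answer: 14460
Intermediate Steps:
723*((0*(1 + L) + 4)*(35 - 30)) = 723*((0*(1 - 2) + 4)*(35 - 30)) = 723*((0*(-1) + 4)*5) = 723*((0 + 4)*5) = 723*(4*5) = 723*20 = 14460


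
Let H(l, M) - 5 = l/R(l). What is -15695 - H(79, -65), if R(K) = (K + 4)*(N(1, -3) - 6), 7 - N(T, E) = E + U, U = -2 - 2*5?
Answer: -20849679/1328 ≈ -15700.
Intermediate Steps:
U = -12 (U = -2 - 10 = -12)
N(T, E) = 19 - E (N(T, E) = 7 - (E - 12) = 7 - (-12 + E) = 7 + (12 - E) = 19 - E)
R(K) = 64 + 16*K (R(K) = (K + 4)*((19 - 1*(-3)) - 6) = (4 + K)*((19 + 3) - 6) = (4 + K)*(22 - 6) = (4 + K)*16 = 64 + 16*K)
H(l, M) = 5 + l/(64 + 16*l)
-15695 - H(79, -65) = -15695 - (320 + 81*79)/(16*(4 + 79)) = -15695 - (320 + 6399)/(16*83) = -15695 - 6719/(16*83) = -15695 - 1*6719/1328 = -15695 - 6719/1328 = -20849679/1328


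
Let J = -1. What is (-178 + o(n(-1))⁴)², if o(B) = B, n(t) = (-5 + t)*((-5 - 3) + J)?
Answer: 72298934282884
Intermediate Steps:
n(t) = 45 - 9*t (n(t) = (-5 + t)*((-5 - 3) - 1) = (-5 + t)*(-8 - 1) = (-5 + t)*(-9) = 45 - 9*t)
(-178 + o(n(-1))⁴)² = (-178 + (45 - 9*(-1))⁴)² = (-178 + (45 + 9)⁴)² = (-178 + 54⁴)² = (-178 + 8503056)² = 8502878² = 72298934282884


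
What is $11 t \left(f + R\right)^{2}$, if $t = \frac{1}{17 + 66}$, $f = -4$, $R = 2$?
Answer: $\frac{44}{83} \approx 0.53012$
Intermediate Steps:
$t = \frac{1}{83} \approx 0.012048$
$11 t \left(f + R\right)^{2} = 11 \cdot \frac{1}{83} \left(-4 + 2\right)^{2} = \frac{11 \left(-2\right)^{2}}{83} = \frac{11}{83} \cdot 4 = \frac{44}{83}$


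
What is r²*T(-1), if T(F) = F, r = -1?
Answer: -1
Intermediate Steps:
r²*T(-1) = (-1)²*(-1) = 1*(-1) = -1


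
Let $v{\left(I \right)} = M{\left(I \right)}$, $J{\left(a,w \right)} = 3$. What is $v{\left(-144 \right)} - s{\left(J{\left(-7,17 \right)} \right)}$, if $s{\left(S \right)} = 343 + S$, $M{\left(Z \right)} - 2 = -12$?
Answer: $-356$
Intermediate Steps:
$M{\left(Z \right)} = -10$ ($M{\left(Z \right)} = 2 - 12 = -10$)
$v{\left(I \right)} = -10$
$v{\left(-144 \right)} - s{\left(J{\left(-7,17 \right)} \right)} = -10 - \left(343 + 3\right) = -10 - 346 = -356$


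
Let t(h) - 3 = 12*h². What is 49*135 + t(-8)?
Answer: 7386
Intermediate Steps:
t(h) = 3 + 12*h²
49*135 + t(-8) = 49*135 + (3 + 12*(-8)²) = 6615 + (3 + 12*64) = 6615 + (3 + 768) = 6615 + 771 = 7386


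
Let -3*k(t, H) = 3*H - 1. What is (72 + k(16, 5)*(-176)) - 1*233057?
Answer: -696491/3 ≈ -2.3216e+5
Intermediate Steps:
k(t, H) = ⅓ - H (k(t, H) = -(3*H - 1)/3 = -(-1 + 3*H)/3 = ⅓ - H)
(72 + k(16, 5)*(-176)) - 1*233057 = (72 + (⅓ - 1*5)*(-176)) - 1*233057 = (72 + (⅓ - 5)*(-176)) - 233057 = (72 - 14/3*(-176)) - 233057 = (72 + 2464/3) - 233057 = 2680/3 - 233057 = -696491/3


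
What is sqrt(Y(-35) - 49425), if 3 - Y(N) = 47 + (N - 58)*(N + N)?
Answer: I*sqrt(55979) ≈ 236.6*I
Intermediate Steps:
Y(N) = -44 - 2*N*(-58 + N) (Y(N) = 3 - (47 + (N - 58)*(N + N)) = 3 - (47 + (-58 + N)*(2*N)) = 3 - (47 + 2*N*(-58 + N)) = 3 + (-47 - 2*N*(-58 + N)) = -44 - 2*N*(-58 + N))
sqrt(Y(-35) - 49425) = sqrt((-44 - 2*(-35)**2 + 116*(-35)) - 49425) = sqrt((-44 - 2*1225 - 4060) - 49425) = sqrt((-44 - 2450 - 4060) - 49425) = sqrt(-6554 - 49425) = sqrt(-55979) = I*sqrt(55979)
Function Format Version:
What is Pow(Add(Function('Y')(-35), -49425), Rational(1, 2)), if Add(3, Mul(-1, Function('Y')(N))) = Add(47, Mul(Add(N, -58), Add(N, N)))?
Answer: Mul(I, Pow(55979, Rational(1, 2))) ≈ Mul(236.60, I)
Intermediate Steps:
Function('Y')(N) = Add(-44, Mul(-2, N, Add(-58, N))) (Function('Y')(N) = Add(3, Mul(-1, Add(47, Mul(Add(N, -58), Add(N, N))))) = Add(3, Mul(-1, Add(47, Mul(Add(-58, N), Mul(2, N))))) = Add(3, Mul(-1, Add(47, Mul(2, N, Add(-58, N))))) = Add(3, Add(-47, Mul(-2, N, Add(-58, N)))) = Add(-44, Mul(-2, N, Add(-58, N))))
Pow(Add(Function('Y')(-35), -49425), Rational(1, 2)) = Pow(Add(Add(-44, Mul(-2, Pow(-35, 2)), Mul(116, -35)), -49425), Rational(1, 2)) = Pow(Add(Add(-44, Mul(-2, 1225), -4060), -49425), Rational(1, 2)) = Pow(Add(Add(-44, -2450, -4060), -49425), Rational(1, 2)) = Pow(Add(-6554, -49425), Rational(1, 2)) = Pow(-55979, Rational(1, 2)) = Mul(I, Pow(55979, Rational(1, 2)))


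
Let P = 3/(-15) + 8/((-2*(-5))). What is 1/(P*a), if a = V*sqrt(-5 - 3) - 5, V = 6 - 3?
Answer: -25/291 - 10*I*sqrt(2)/97 ≈ -0.085911 - 0.1458*I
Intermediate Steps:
V = 3
P = 3/5 (P = 3*(-1/15) + 8/10 = -1/5 + 8*(1/10) = -1/5 + 4/5 = 3/5 ≈ 0.60000)
a = -5 + 6*I*sqrt(2) (a = 3*sqrt(-5 - 3) - 5 = 3*sqrt(-8) - 5 = 3*(2*I*sqrt(2)) - 5 = 6*I*sqrt(2) - 5 = -5 + 6*I*sqrt(2) ≈ -5.0 + 8.4853*I)
1/(P*a) = 1/(3*(-5 + 6*I*sqrt(2))/5) = 1/(-3 + 18*I*sqrt(2)/5)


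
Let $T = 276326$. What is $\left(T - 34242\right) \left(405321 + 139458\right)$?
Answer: $131882279436$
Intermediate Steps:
$\left(T - 34242\right) \left(405321 + 139458\right) = \left(276326 - 34242\right) \left(405321 + 139458\right) = 242084 \cdot 544779 = 131882279436$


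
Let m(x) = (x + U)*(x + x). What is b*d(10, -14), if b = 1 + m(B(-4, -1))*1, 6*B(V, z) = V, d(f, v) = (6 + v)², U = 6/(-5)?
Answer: 10048/45 ≈ 223.29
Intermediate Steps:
U = -6/5 (U = 6*(-⅕) = -6/5 ≈ -1.2000)
B(V, z) = V/6
m(x) = 2*x*(-6/5 + x) (m(x) = (x - 6/5)*(x + x) = (-6/5 + x)*(2*x) = 2*x*(-6/5 + x))
b = 157/45 (b = 1 + (2*((⅙)*(-4))*(-6 + 5*((⅙)*(-4)))/5)*1 = 1 + ((⅖)*(-⅔)*(-6 + 5*(-⅔)))*1 = 1 + ((⅖)*(-⅔)*(-6 - 10/3))*1 = 1 + ((⅖)*(-⅔)*(-28/3))*1 = 1 + (112/45)*1 = 1 + 112/45 = 157/45 ≈ 3.4889)
b*d(10, -14) = 157*(6 - 14)²/45 = (157/45)*(-8)² = (157/45)*64 = 10048/45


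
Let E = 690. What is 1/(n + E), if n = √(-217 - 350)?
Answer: 230/158889 - I*√7/52963 ≈ 0.0014476 - 4.9955e-5*I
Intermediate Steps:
n = 9*I*√7 (n = √(-567) = 9*I*√7 ≈ 23.812*I)
1/(n + E) = 1/(9*I*√7 + 690) = 1/(690 + 9*I*√7)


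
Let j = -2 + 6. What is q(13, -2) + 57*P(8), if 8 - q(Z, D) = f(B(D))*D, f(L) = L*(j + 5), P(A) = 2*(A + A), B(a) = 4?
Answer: 1904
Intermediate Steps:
j = 4
P(A) = 4*A (P(A) = 2*(2*A) = 4*A)
f(L) = 9*L (f(L) = L*(4 + 5) = L*9 = 9*L)
q(Z, D) = 8 - 36*D (q(Z, D) = 8 - 9*4*D = 8 - 36*D)
q(13, -2) + 57*P(8) = (8 - 36*(-2)) + 57*(4*8) = (8 + 72) + 57*32 = 80 + 1824 = 1904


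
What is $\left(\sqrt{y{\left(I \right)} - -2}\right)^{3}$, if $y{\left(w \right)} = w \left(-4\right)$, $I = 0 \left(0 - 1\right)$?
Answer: $2 \sqrt{2} \approx 2.8284$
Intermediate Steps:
$I = 0$ ($I = 0 \left(-1\right) = 0$)
$y{\left(w \right)} = - 4 w$
$\left(\sqrt{y{\left(I \right)} - -2}\right)^{3} = \left(\sqrt{\left(-4\right) 0 - -2}\right)^{3} = \left(\sqrt{0 + 2}\right)^{3} = \left(\sqrt{2}\right)^{3} = 2 \sqrt{2}$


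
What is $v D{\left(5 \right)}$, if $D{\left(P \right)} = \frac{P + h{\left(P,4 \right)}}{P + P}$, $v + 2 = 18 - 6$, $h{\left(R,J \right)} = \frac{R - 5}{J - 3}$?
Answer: $5$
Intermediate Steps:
$h{\left(R,J \right)} = \frac{-5 + R}{-3 + J}$
$v = 10$ ($v = -2 + \left(18 - 6\right) = -2 + 12 = 10$)
$D{\left(P \right)} = \frac{-5 + 2 P}{2 P}$ ($D{\left(P \right)} = \frac{P + \frac{-5 + P}{-3 + 4}}{P + P} = \frac{P + \frac{-5 + P}{1}}{2 P} = \left(P + 1 \left(-5 + P\right)\right) \frac{1}{2 P} = \left(P + \left(-5 + P\right)\right) \frac{1}{2 P} = \left(-5 + 2 P\right) \frac{1}{2 P} = \frac{-5 + 2 P}{2 P}$)
$v D{\left(5 \right)} = 10 \frac{- \frac{5}{2} + 5}{5} = 10 \cdot \frac{1}{5} \cdot \frac{5}{2} = 10 \cdot \frac{1}{2} = 5$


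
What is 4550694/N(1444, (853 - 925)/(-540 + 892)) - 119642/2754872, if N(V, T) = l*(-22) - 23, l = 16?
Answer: -2089437391153/172179500 ≈ -12135.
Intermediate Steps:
N(V, T) = -375 (N(V, T) = 16*(-22) - 23 = -352 - 23 = -375)
4550694/N(1444, (853 - 925)/(-540 + 892)) - 119642/2754872 = 4550694/(-375) - 119642/2754872 = 4550694*(-1/375) - 119642*1/2754872 = -1516898/125 - 59821/1377436 = -2089437391153/172179500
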